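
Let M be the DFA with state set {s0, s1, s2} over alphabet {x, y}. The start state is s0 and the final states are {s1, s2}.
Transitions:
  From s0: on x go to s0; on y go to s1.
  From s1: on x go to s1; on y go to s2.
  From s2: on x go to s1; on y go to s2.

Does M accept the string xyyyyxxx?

accepted

s0 --x--> s0
s0 --y--> s1
s1 --y--> s2
s2 --y--> s2
s2 --y--> s2
s2 --x--> s1
s1 --x--> s1
s1 --x--> s1
End in state s1, which is an accepting state.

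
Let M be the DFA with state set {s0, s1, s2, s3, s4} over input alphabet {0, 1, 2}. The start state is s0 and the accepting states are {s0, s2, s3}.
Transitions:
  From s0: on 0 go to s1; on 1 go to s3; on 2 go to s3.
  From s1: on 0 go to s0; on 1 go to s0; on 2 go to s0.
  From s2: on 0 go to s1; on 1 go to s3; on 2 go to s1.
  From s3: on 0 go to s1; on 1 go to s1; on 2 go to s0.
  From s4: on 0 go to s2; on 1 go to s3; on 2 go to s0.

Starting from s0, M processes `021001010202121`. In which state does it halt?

s0 --0--> s1
s1 --2--> s0
s0 --1--> s3
s3 --0--> s1
s1 --0--> s0
s0 --1--> s3
s3 --0--> s1
s1 --1--> s0
s0 --0--> s1
s1 --2--> s0
s0 --0--> s1
s1 --2--> s0
s0 --1--> s3
s3 --2--> s0
s0 --1--> s3

s3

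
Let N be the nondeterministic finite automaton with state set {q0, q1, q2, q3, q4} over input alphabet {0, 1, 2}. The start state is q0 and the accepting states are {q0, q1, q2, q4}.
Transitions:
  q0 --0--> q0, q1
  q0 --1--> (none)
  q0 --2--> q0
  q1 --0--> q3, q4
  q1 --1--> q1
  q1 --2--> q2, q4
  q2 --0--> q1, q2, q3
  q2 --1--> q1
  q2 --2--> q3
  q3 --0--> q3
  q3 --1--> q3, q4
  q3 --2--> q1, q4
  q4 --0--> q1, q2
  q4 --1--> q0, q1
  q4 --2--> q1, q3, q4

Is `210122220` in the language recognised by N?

rejected

Start: {q0}
read 2: {q0}
read 1: {}
The reachable set is empty and stays empty for the remaining 7 symbols.
Reachable ∩ accepting = {} — empty.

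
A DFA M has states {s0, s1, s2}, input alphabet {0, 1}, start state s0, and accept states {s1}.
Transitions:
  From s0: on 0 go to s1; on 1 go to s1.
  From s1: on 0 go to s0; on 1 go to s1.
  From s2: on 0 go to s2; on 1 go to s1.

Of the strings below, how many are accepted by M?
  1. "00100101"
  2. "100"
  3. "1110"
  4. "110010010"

"00100101": accepted
"100": accepted
"1110": rejected
"110010010": rejected

2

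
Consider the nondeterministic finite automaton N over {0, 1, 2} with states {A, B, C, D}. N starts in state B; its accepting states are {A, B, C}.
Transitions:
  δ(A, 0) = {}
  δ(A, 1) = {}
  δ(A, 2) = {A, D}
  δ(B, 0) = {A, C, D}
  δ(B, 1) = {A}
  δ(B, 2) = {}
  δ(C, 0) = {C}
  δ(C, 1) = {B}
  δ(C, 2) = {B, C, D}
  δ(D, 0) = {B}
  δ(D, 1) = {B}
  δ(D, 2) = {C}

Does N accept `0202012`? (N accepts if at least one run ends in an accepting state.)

Start: {B}
read 0: {A, C, D}
read 2: {A, B, C, D}
read 0: {A, B, C, D}
read 2: {A, B, C, D}
read 0: {A, B, C, D}
read 1: {A, B}
read 2: {A, D}
Reachable ∩ accepting = {A} — nonempty.

accepted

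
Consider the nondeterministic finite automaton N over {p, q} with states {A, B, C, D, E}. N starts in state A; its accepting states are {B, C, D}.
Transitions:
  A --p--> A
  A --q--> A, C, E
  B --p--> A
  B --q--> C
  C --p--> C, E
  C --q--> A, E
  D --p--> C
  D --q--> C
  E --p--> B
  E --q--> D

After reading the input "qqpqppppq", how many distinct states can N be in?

Start: {A}
read q: {A, C, E}
read q: {A, C, D, E}
read p: {A, B, C, E}
read q: {A, C, D, E}
read p: {A, B, C, E}
read p: {A, B, C, E}
read p: {A, B, C, E}
read p: {A, B, C, E}
read q: {A, C, D, E}
Final reachable set {A, C, D, E} has 4 states.

4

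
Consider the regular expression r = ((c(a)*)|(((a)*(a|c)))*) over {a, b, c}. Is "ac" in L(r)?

yes

The right alternative (((a)*(a|c)))* matches ac.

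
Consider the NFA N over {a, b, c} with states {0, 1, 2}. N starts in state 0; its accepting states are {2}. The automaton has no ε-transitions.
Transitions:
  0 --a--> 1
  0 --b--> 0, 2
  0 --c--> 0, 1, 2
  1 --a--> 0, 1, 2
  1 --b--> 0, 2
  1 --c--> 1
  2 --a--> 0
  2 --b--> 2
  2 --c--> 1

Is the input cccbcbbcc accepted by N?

Start: {0}
read c: {0, 1, 2}
read c: {0, 1, 2}
read c: {0, 1, 2}
read b: {0, 2}
read c: {0, 1, 2}
read b: {0, 2}
read b: {0, 2}
read c: {0, 1, 2}
read c: {0, 1, 2}
Reachable ∩ accepting = {2} — nonempty.

accepted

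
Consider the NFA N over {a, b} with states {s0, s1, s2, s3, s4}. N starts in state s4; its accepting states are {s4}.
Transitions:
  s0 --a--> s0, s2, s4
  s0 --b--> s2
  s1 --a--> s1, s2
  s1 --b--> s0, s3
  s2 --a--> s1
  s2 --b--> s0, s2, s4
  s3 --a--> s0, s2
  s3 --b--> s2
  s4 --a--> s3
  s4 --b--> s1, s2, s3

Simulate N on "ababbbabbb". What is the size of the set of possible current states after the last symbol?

Start: {s4}
read a: {s3}
read b: {s2}
read a: {s1}
read b: {s0, s3}
read b: {s2}
read b: {s0, s2, s4}
read a: {s0, s1, s2, s3, s4}
read b: {s0, s1, s2, s3, s4}
read b: {s0, s1, s2, s3, s4}
read b: {s0, s1, s2, s3, s4}
Final reachable set {s0, s1, s2, s3, s4} has 5 states.

5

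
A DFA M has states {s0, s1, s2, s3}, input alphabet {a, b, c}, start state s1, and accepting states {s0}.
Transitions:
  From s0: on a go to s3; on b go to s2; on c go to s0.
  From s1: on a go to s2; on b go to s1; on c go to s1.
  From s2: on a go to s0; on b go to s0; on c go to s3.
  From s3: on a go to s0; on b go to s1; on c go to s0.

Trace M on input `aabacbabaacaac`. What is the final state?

s0

s1 --a--> s2
s2 --a--> s0
s0 --b--> s2
s2 --a--> s0
s0 --c--> s0
s0 --b--> s2
s2 --a--> s0
s0 --b--> s2
s2 --a--> s0
s0 --a--> s3
s3 --c--> s0
s0 --a--> s3
s3 --a--> s0
s0 --c--> s0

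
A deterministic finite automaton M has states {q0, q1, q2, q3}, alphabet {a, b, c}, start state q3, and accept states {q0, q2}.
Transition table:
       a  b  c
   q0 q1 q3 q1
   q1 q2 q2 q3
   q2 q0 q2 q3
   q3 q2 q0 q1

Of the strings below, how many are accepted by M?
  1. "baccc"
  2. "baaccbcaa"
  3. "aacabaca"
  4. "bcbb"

"baccc": rejected
"baaccbcaa": accepted
"aacabaca": accepted
"bcbb": accepted

3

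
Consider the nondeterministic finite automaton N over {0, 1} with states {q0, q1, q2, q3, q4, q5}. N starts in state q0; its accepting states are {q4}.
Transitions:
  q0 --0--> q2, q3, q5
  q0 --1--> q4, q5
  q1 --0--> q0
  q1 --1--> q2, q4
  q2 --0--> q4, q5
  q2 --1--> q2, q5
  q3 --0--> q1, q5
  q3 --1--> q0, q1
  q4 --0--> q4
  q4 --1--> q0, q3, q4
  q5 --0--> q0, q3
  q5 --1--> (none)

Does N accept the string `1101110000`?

Start: {q0}
read 1: {q4, q5}
read 1: {q0, q3, q4}
read 0: {q1, q2, q3, q4, q5}
read 1: {q0, q1, q2, q3, q4, q5}
read 1: {q0, q1, q2, q3, q4, q5}
read 1: {q0, q1, q2, q3, q4, q5}
read 0: {q0, q1, q2, q3, q4, q5}
read 0: {q0, q1, q2, q3, q4, q5}
read 0: {q0, q1, q2, q3, q4, q5}
read 0: {q0, q1, q2, q3, q4, q5}
Reachable ∩ accepting = {q4} — nonempty.

accepted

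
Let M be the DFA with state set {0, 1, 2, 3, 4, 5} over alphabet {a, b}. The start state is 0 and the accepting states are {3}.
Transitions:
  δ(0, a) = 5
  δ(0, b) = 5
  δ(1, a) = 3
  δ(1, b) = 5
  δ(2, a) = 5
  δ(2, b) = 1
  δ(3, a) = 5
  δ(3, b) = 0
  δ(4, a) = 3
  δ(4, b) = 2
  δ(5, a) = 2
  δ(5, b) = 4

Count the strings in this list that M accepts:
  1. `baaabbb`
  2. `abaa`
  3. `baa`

0

`baaabbb`: rejected
`abaa`: rejected
`baa`: rejected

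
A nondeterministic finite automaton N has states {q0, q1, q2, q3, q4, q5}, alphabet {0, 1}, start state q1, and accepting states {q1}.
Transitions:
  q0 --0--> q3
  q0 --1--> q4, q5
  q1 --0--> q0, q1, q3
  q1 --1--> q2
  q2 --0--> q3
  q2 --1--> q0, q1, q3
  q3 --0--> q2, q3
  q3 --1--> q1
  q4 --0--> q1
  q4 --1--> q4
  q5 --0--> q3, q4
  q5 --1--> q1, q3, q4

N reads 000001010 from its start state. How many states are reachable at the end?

Start: {q1}
read 0: {q0, q1, q3}
read 0: {q0, q1, q2, q3}
read 0: {q0, q1, q2, q3}
read 0: {q0, q1, q2, q3}
read 0: {q0, q1, q2, q3}
read 1: {q0, q1, q2, q3, q4, q5}
read 0: {q0, q1, q2, q3, q4}
read 1: {q0, q1, q2, q3, q4, q5}
read 0: {q0, q1, q2, q3, q4}
Final reachable set {q0, q1, q2, q3, q4} has 5 states.

5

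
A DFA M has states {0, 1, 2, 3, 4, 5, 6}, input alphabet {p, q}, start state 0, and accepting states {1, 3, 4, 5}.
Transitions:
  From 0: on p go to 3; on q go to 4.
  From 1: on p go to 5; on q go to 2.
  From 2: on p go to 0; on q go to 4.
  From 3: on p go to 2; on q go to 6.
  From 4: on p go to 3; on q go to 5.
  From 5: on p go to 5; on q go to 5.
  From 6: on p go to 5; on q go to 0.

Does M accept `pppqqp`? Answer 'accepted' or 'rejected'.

0 --p--> 3
3 --p--> 2
2 --p--> 0
0 --q--> 4
4 --q--> 5
5 --p--> 5
End in state 5, which is an accepting state.

accepted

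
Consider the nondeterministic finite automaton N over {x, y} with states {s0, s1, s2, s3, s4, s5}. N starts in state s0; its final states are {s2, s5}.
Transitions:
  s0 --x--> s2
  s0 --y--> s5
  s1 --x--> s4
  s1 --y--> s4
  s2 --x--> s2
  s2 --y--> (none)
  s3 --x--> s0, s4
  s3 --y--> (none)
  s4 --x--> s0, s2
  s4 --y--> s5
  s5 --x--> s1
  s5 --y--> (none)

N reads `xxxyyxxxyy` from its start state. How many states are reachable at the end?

0

Start: {s0}
read x: {s2}
read x: {s2}
read x: {s2}
read y: {}
The reachable set is empty and stays empty for the remaining 6 symbols.
Final reachable set {} has 0 states.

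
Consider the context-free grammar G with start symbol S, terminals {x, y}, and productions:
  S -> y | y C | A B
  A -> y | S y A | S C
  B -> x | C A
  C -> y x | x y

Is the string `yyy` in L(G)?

no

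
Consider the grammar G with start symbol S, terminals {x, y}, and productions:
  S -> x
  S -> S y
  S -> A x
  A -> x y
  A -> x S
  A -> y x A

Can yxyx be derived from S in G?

no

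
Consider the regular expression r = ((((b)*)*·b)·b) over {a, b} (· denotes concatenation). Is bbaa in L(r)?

No split of bbaa into u·v has (((b)*)*·b) matching u and b matching v.

no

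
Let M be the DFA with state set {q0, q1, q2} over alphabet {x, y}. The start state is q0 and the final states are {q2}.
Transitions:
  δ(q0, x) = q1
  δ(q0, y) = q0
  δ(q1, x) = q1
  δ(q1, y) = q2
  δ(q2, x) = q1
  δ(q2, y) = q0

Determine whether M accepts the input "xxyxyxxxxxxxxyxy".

q0 --x--> q1
q1 --x--> q1
q1 --y--> q2
q2 --x--> q1
q1 --y--> q2
q2 --x--> q1
q1 --x--> q1
q1 --x--> q1
q1 --x--> q1
q1 --x--> q1
q1 --x--> q1
q1 --x--> q1
q1 --x--> q1
q1 --y--> q2
q2 --x--> q1
q1 --y--> q2
End in state q2, which is an accepting state.

accepted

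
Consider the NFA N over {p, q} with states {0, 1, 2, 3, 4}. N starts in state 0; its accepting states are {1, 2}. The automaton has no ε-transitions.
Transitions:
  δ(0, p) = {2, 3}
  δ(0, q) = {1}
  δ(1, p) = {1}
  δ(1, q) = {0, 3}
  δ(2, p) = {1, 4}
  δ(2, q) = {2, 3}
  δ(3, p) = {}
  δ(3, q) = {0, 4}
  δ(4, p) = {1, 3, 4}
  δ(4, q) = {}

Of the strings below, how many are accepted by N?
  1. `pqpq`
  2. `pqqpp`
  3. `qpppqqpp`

3

`pqpq`: accepted
`pqqpp`: accepted
`qpppqqpp`: accepted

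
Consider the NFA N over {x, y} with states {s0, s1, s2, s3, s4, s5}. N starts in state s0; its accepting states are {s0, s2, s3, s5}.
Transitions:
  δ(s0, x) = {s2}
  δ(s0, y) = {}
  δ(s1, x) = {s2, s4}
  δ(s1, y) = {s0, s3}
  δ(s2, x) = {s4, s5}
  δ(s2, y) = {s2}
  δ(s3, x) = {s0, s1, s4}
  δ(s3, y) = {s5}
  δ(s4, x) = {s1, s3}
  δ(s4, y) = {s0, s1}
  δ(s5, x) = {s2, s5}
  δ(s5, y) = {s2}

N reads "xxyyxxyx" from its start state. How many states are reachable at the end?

5

Start: {s0}
read x: {s2}
read x: {s4, s5}
read y: {s0, s1, s2}
read y: {s0, s2, s3}
read x: {s0, s1, s2, s4, s5}
read x: {s1, s2, s3, s4, s5}
read y: {s0, s1, s2, s3, s5}
read x: {s0, s1, s2, s4, s5}
Final reachable set {s0, s1, s2, s4, s5} has 5 states.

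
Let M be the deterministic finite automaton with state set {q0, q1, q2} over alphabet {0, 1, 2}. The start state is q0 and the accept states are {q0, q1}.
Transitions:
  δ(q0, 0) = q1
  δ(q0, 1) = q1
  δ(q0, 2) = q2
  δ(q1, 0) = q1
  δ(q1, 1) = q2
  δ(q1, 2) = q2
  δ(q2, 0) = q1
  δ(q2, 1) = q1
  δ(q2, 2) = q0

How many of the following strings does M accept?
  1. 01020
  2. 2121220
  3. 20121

01020: accepted
2121220: accepted
20121: accepted

3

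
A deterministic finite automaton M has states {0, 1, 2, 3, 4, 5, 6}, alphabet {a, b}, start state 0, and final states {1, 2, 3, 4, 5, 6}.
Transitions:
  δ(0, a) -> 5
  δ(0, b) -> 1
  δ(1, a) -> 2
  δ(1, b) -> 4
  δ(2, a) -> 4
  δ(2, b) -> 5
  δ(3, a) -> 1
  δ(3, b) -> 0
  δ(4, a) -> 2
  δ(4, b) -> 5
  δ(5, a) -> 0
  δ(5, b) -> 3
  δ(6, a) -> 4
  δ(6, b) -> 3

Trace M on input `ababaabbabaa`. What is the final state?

4

0 --a--> 5
5 --b--> 3
3 --a--> 1
1 --b--> 4
4 --a--> 2
2 --a--> 4
4 --b--> 5
5 --b--> 3
3 --a--> 1
1 --b--> 4
4 --a--> 2
2 --a--> 4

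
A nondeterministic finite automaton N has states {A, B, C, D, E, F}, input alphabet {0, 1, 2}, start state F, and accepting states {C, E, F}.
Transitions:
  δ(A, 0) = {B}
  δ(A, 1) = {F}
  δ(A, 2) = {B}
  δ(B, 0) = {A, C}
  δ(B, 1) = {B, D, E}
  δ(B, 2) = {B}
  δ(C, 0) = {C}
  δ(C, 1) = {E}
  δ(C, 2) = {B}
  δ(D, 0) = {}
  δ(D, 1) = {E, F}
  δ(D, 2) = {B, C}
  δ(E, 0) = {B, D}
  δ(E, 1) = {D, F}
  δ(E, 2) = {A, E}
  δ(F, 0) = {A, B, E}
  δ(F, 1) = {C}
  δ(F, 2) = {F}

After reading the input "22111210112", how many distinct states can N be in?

5

Start: {F}
read 2: {F}
read 2: {F}
read 1: {C}
read 1: {E}
read 1: {D, F}
read 2: {B, C, F}
read 1: {B, C, D, E}
read 0: {A, B, C, D}
read 1: {B, D, E, F}
read 1: {B, C, D, E, F}
read 2: {A, B, C, E, F}
Final reachable set {A, B, C, E, F} has 5 states.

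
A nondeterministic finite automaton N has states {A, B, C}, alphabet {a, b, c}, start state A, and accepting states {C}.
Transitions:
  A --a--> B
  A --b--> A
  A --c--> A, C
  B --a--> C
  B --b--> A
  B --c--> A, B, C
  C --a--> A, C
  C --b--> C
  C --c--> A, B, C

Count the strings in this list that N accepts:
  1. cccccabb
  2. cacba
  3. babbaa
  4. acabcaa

cccccabb: accepted
cacba: accepted
babbaa: accepted
acabcaa: accepted

4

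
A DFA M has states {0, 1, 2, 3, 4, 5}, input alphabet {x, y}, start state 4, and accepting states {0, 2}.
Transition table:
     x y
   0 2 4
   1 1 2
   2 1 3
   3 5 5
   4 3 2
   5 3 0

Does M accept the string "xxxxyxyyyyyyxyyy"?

accepted

4 --x--> 3
3 --x--> 5
5 --x--> 3
3 --x--> 5
5 --y--> 0
0 --x--> 2
2 --y--> 3
3 --y--> 5
5 --y--> 0
0 --y--> 4
4 --y--> 2
2 --y--> 3
3 --x--> 5
5 --y--> 0
0 --y--> 4
4 --y--> 2
End in state 2, which is an accepting state.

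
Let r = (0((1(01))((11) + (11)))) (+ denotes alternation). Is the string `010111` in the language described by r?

yes

Split as 0·10111: 0 matches 0 and ((1(01))((11)+(11))) matches 10111.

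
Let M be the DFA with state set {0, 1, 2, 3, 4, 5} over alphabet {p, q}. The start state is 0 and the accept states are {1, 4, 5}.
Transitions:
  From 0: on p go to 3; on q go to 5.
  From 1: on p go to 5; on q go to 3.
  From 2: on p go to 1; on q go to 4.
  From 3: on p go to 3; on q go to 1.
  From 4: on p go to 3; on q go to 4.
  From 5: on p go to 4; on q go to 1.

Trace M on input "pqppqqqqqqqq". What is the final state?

4

0 --p--> 3
3 --q--> 1
1 --p--> 5
5 --p--> 4
4 --q--> 4
4 --q--> 4
4 --q--> 4
4 --q--> 4
4 --q--> 4
4 --q--> 4
4 --q--> 4
4 --q--> 4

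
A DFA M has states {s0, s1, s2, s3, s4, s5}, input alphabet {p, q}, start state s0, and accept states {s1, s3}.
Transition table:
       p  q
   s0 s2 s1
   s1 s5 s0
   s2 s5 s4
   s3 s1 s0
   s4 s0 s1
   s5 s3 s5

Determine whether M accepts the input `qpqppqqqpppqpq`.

rejected

s0 --q--> s1
s1 --p--> s5
s5 --q--> s5
s5 --p--> s3
s3 --p--> s1
s1 --q--> s0
s0 --q--> s1
s1 --q--> s0
s0 --p--> s2
s2 --p--> s5
s5 --p--> s3
s3 --q--> s0
s0 --p--> s2
s2 --q--> s4
End in state s4, which is not an accepting state.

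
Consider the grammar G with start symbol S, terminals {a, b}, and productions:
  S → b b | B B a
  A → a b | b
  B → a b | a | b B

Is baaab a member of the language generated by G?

no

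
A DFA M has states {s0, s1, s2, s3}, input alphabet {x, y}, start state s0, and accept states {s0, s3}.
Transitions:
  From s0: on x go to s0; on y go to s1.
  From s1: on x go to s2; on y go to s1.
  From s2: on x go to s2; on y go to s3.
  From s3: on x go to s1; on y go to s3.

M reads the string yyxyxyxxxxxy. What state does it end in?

s0 --y--> s1
s1 --y--> s1
s1 --x--> s2
s2 --y--> s3
s3 --x--> s1
s1 --y--> s1
s1 --x--> s2
s2 --x--> s2
s2 --x--> s2
s2 --x--> s2
s2 --x--> s2
s2 --y--> s3

s3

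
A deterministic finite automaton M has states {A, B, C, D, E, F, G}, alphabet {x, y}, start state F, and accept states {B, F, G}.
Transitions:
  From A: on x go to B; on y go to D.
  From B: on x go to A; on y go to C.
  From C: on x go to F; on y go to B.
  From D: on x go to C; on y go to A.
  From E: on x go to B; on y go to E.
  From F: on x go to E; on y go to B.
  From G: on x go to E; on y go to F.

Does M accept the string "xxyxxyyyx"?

F --x--> E
E --x--> B
B --y--> C
C --x--> F
F --x--> E
E --y--> E
E --y--> E
E --y--> E
E --x--> B
End in state B, which is an accepting state.

accepted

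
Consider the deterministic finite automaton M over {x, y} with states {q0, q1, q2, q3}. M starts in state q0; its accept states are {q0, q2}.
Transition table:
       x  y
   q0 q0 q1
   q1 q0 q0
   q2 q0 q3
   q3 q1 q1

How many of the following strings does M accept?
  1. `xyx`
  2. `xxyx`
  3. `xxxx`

3

`xyx`: accepted
`xxyx`: accepted
`xxxx`: accepted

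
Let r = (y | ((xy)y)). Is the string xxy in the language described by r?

Neither y nor ((xy)y) matches xxy.

no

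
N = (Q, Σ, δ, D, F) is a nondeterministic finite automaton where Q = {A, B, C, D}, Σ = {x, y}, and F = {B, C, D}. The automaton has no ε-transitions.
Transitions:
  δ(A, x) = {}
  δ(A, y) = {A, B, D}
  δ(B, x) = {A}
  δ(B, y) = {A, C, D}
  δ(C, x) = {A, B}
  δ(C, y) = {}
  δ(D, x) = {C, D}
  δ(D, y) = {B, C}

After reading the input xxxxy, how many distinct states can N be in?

4

Start: {D}
read x: {C, D}
read x: {A, B, C, D}
read x: {A, B, C, D}
read x: {A, B, C, D}
read y: {A, B, C, D}
Final reachable set {A, B, C, D} has 4 states.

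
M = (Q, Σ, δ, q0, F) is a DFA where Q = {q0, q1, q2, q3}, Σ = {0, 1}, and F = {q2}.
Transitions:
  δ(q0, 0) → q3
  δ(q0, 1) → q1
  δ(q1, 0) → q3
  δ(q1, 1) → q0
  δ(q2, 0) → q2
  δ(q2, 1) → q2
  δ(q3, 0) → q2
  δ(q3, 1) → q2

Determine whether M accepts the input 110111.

q0 --1--> q1
q1 --1--> q0
q0 --0--> q3
q3 --1--> q2
q2 --1--> q2
q2 --1--> q2
End in state q2, which is an accepting state.

accepted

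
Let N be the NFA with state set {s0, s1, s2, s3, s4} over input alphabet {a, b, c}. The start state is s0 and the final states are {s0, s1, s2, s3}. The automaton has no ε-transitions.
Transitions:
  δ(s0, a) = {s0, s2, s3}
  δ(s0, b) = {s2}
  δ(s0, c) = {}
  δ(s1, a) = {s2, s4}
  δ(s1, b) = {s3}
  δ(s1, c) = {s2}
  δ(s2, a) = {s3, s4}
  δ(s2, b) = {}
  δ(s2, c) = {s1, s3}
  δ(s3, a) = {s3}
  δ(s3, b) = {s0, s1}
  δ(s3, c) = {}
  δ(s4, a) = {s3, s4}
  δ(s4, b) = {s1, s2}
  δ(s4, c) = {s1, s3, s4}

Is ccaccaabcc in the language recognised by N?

Start: {s0}
read c: {}
The reachable set is empty and stays empty for the remaining 9 symbols.
Reachable ∩ accepting = {} — empty.

rejected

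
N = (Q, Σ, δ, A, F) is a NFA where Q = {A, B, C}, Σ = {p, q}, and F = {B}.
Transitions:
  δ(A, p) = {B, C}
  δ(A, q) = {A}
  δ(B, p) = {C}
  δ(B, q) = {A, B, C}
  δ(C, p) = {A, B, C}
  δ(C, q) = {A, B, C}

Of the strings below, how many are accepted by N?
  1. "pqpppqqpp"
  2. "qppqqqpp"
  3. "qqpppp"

"pqpppqqpp": accepted
"qppqqqpp": accepted
"qqpppp": accepted

3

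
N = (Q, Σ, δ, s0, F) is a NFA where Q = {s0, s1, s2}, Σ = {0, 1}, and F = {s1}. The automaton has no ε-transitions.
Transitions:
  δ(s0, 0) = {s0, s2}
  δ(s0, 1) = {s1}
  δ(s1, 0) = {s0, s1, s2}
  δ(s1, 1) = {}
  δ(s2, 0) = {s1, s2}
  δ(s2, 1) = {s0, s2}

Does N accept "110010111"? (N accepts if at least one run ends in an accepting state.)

rejected

Start: {s0}
read 1: {s1}
read 1: {}
The reachable set is empty and stays empty for the remaining 7 symbols.
Reachable ∩ accepting = {} — empty.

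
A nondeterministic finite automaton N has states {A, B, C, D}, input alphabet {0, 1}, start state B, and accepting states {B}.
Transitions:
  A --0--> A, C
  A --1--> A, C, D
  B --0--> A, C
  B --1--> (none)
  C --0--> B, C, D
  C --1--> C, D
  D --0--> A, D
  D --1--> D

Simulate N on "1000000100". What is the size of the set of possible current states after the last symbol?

0

Start: {B}
read 1: {}
The reachable set is empty and stays empty for the remaining 9 symbols.
Final reachable set {} has 0 states.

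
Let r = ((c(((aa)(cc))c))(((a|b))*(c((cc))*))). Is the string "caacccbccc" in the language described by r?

Split as caaccc·bccc: (c(((aa)(cc))c)) matches caaccc and (((a|b))*(c((cc))*)) matches bccc.

yes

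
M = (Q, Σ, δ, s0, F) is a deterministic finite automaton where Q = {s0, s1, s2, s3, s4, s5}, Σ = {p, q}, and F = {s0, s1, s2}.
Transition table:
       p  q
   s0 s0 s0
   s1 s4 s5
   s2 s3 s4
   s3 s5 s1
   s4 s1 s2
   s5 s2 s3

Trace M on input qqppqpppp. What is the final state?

s0 --q--> s0
s0 --q--> s0
s0 --p--> s0
s0 --p--> s0
s0 --q--> s0
s0 --p--> s0
s0 --p--> s0
s0 --p--> s0
s0 --p--> s0

s0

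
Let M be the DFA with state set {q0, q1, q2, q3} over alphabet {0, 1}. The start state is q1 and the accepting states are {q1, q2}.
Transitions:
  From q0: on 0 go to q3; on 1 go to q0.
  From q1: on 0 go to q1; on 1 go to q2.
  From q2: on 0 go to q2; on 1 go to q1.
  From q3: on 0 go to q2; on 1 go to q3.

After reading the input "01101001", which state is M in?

q1 --0--> q1
q1 --1--> q2
q2 --1--> q1
q1 --0--> q1
q1 --1--> q2
q2 --0--> q2
q2 --0--> q2
q2 --1--> q1

q1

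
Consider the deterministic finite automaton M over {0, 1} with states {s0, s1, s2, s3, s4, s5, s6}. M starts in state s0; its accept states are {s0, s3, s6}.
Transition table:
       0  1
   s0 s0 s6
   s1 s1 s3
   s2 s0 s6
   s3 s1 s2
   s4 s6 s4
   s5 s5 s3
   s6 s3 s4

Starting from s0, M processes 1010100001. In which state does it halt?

s3

s0 --1--> s6
s6 --0--> s3
s3 --1--> s2
s2 --0--> s0
s0 --1--> s6
s6 --0--> s3
s3 --0--> s1
s1 --0--> s1
s1 --0--> s1
s1 --1--> s3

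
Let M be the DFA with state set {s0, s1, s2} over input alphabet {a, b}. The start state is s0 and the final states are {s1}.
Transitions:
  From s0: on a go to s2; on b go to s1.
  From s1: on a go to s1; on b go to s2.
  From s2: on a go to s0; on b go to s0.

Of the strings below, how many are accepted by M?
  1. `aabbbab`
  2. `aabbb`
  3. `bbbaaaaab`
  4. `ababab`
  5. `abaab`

1

`aabbbab`: rejected
`aabbb`: rejected
`bbbaaaaab`: rejected
`ababab`: rejected
`abaab`: accepted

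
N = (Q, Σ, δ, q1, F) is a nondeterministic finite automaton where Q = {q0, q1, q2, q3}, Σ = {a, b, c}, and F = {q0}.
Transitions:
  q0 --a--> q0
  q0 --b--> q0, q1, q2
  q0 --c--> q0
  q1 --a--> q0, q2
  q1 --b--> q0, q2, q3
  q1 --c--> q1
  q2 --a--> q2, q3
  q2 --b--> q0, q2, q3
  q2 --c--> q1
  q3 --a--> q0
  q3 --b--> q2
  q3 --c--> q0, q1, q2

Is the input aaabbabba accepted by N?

accepted

Start: {q1}
read a: {q0, q2}
read a: {q0, q2, q3}
read a: {q0, q2, q3}
read b: {q0, q1, q2, q3}
read b: {q0, q1, q2, q3}
read a: {q0, q2, q3}
read b: {q0, q1, q2, q3}
read b: {q0, q1, q2, q3}
read a: {q0, q2, q3}
Reachable ∩ accepting = {q0} — nonempty.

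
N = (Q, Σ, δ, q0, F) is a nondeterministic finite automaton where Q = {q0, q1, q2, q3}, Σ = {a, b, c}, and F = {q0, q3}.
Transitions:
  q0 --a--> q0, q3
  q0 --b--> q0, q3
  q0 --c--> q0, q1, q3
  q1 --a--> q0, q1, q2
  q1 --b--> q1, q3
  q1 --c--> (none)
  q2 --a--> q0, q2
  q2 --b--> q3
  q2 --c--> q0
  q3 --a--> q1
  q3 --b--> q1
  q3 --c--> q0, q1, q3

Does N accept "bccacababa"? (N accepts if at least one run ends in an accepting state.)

Start: {q0}
read b: {q0, q3}
read c: {q0, q1, q3}
read c: {q0, q1, q3}
read a: {q0, q1, q2, q3}
read c: {q0, q1, q3}
read a: {q0, q1, q2, q3}
read b: {q0, q1, q3}
read a: {q0, q1, q2, q3}
read b: {q0, q1, q3}
read a: {q0, q1, q2, q3}
Reachable ∩ accepting = {q0, q3} — nonempty.

accepted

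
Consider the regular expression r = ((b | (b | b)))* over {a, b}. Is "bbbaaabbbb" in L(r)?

bbbaaabbbb cannot be split into zero or more pieces each matching (b|(b|b)).

no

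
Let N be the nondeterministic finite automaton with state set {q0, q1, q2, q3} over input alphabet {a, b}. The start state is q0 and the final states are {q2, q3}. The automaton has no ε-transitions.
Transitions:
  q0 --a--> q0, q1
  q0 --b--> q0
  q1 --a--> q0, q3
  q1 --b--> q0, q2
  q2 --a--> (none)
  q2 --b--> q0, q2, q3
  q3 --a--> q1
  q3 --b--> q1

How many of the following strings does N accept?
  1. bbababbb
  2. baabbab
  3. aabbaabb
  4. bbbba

3

bbababbb: accepted
baabbab: accepted
aabbaabb: accepted
bbbba: rejected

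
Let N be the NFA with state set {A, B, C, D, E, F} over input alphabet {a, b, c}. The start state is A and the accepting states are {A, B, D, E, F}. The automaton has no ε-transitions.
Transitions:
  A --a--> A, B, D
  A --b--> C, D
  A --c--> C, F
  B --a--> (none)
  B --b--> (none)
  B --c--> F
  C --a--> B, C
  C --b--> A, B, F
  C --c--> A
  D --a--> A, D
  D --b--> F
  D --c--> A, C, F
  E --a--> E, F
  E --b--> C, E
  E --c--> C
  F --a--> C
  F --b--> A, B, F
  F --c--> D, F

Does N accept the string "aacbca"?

Start: {A}
read a: {A, B, D}
read a: {A, B, D}
read c: {A, C, F}
read b: {A, B, C, D, F}
read c: {A, C, D, F}
read a: {A, B, C, D}
Reachable ∩ accepting = {A, B, D} — nonempty.

accepted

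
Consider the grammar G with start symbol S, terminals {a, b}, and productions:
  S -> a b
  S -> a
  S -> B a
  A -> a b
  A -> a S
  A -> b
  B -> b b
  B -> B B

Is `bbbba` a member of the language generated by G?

S ⇒ Ba ⇒ BBa ⇒ bbBa ⇒ bbbba

yes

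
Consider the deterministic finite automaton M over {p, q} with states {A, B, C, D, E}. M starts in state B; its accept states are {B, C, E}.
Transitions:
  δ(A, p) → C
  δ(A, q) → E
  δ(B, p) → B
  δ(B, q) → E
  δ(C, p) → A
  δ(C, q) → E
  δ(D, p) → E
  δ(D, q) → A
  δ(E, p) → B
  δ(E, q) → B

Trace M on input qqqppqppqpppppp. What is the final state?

B --q--> E
E --q--> B
B --q--> E
E --p--> B
B --p--> B
B --q--> E
E --p--> B
B --p--> B
B --q--> E
E --p--> B
B --p--> B
B --p--> B
B --p--> B
B --p--> B
B --p--> B

B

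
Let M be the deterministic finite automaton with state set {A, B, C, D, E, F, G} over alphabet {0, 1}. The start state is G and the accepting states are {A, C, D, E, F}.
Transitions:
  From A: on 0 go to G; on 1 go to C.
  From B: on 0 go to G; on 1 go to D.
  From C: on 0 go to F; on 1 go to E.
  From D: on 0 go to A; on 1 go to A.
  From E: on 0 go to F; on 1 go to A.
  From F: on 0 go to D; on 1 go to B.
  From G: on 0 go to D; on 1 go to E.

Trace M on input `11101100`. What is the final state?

G

G --1--> E
E --1--> A
A --1--> C
C --0--> F
F --1--> B
B --1--> D
D --0--> A
A --0--> G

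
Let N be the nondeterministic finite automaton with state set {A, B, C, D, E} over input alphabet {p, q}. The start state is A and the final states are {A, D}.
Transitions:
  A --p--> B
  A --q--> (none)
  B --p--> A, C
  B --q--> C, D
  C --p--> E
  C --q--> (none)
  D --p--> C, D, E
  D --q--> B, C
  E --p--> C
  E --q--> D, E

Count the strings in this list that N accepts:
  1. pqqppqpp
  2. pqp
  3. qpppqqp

pqqppqpp: accepted
pqp: accepted
qpppqqp: rejected

2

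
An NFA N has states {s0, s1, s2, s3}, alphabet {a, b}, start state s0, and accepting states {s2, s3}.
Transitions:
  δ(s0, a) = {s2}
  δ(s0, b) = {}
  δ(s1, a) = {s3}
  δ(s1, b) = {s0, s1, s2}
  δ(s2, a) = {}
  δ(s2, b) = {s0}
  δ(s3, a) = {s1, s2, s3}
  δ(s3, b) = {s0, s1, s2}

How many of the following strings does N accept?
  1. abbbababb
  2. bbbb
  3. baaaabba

0

abbbababb: rejected
bbbb: rejected
baaaabba: rejected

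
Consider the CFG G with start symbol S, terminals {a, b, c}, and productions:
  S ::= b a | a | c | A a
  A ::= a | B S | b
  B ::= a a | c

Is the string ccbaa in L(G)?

no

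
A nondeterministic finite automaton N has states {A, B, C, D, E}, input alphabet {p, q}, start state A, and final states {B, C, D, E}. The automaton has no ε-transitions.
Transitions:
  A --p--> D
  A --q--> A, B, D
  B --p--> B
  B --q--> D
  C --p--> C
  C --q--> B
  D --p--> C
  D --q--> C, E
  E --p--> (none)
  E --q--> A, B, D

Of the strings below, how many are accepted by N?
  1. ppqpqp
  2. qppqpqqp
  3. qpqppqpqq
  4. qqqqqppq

4

ppqpqp: accepted
qppqpqqp: accepted
qpqppqpqq: accepted
qqqqqppq: accepted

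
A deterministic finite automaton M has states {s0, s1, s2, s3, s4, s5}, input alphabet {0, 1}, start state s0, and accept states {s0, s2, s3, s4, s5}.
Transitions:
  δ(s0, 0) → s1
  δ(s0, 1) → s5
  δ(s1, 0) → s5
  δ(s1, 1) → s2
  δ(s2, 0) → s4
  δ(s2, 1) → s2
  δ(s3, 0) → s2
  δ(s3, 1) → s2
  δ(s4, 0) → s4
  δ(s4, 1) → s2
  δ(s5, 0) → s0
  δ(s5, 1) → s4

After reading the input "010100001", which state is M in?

s2

s0 --0--> s1
s1 --1--> s2
s2 --0--> s4
s4 --1--> s2
s2 --0--> s4
s4 --0--> s4
s4 --0--> s4
s4 --0--> s4
s4 --1--> s2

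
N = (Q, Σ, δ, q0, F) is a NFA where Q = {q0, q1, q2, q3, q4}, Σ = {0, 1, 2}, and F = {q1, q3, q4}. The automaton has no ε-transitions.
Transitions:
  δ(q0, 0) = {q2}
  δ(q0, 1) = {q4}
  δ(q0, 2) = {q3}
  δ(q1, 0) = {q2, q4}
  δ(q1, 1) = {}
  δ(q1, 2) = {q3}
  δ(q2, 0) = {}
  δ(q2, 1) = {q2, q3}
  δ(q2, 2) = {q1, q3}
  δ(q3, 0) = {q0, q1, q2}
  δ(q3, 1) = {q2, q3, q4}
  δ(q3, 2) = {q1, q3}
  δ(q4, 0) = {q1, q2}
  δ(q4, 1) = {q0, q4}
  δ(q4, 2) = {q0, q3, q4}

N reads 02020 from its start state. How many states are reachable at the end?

Start: {q0}
read 0: {q2}
read 2: {q1, q3}
read 0: {q0, q1, q2, q4}
read 2: {q0, q1, q3, q4}
read 0: {q0, q1, q2, q4}
Final reachable set {q0, q1, q2, q4} has 4 states.

4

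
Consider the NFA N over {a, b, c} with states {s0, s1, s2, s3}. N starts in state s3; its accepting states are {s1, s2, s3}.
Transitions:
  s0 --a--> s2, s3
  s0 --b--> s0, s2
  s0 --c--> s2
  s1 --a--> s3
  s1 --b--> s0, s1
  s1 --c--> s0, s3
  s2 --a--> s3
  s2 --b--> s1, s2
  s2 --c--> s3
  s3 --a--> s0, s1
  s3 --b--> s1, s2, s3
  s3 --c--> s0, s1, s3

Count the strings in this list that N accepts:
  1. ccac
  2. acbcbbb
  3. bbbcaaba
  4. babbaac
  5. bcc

5

ccac: accepted
acbcbbb: accepted
bbbcaaba: accepted
babbaac: accepted
bcc: accepted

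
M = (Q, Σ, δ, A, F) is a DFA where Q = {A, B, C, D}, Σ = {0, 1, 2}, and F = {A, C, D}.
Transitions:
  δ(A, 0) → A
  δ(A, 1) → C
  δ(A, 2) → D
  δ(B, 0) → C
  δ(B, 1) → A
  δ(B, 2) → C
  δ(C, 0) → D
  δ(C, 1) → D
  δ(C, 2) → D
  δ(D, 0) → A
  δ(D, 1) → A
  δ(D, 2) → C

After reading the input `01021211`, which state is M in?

A --0--> A
A --1--> C
C --0--> D
D --2--> C
C --1--> D
D --2--> C
C --1--> D
D --1--> A

A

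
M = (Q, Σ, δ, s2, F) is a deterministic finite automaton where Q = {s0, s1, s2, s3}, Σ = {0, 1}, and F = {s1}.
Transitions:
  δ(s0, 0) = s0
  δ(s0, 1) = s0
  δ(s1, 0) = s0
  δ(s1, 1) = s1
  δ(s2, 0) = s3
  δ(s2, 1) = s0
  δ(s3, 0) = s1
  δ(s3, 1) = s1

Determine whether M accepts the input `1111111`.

rejected

s2 --1--> s0
s0 --1--> s0
s0 --1--> s0
s0 --1--> s0
s0 --1--> s0
s0 --1--> s0
s0 --1--> s0
End in state s0, which is not an accepting state.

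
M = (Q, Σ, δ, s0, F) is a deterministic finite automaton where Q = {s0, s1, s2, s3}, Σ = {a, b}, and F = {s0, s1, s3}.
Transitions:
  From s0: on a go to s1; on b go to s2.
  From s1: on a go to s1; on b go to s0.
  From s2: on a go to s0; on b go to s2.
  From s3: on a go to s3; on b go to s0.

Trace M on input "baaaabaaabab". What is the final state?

s0

s0 --b--> s2
s2 --a--> s0
s0 --a--> s1
s1 --a--> s1
s1 --a--> s1
s1 --b--> s0
s0 --a--> s1
s1 --a--> s1
s1 --a--> s1
s1 --b--> s0
s0 --a--> s1
s1 --b--> s0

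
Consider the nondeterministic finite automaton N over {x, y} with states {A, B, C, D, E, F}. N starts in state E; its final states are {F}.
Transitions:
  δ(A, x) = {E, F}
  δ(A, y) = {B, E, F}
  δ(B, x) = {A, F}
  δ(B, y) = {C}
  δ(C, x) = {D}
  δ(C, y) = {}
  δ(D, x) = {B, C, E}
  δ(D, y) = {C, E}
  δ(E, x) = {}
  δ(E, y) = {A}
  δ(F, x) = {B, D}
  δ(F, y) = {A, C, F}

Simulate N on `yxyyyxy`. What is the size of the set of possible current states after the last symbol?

Start: {E}
read y: {A}
read x: {E, F}
read y: {A, C, F}
read y: {A, B, C, E, F}
read y: {A, B, C, E, F}
read x: {A, B, D, E, F}
read y: {A, B, C, E, F}
Final reachable set {A, B, C, E, F} has 5 states.

5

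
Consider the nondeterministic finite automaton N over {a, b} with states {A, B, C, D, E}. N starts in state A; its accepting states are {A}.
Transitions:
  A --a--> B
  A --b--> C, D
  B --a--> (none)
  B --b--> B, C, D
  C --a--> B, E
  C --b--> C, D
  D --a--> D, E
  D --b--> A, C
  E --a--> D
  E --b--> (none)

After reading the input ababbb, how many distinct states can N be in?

Start: {A}
read a: {B}
read b: {B, C, D}
read a: {B, D, E}
read b: {A, B, C, D}
read b: {A, B, C, D}
read b: {A, B, C, D}
Final reachable set {A, B, C, D} has 4 states.

4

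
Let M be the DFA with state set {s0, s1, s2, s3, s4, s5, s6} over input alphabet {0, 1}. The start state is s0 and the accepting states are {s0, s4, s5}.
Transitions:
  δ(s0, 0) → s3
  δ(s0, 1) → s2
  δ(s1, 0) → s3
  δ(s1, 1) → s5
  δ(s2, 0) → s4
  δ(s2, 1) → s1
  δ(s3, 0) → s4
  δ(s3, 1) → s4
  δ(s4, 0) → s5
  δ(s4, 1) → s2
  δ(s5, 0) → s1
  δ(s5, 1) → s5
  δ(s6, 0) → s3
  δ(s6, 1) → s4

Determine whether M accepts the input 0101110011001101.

accepted

s0 --0--> s3
s3 --1--> s4
s4 --0--> s5
s5 --1--> s5
s5 --1--> s5
s5 --1--> s5
s5 --0--> s1
s1 --0--> s3
s3 --1--> s4
s4 --1--> s2
s2 --0--> s4
s4 --0--> s5
s5 --1--> s5
s5 --1--> s5
s5 --0--> s1
s1 --1--> s5
End in state s5, which is an accepting state.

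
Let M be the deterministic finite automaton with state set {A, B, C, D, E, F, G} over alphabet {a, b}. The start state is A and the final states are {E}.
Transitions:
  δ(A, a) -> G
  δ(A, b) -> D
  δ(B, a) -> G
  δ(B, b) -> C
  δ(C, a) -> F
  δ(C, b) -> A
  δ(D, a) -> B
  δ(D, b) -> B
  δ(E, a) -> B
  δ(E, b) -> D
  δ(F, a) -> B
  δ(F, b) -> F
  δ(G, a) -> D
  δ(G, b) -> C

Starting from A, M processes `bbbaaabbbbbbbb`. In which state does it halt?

B

A --b--> D
D --b--> B
B --b--> C
C --a--> F
F --a--> B
B --a--> G
G --b--> C
C --b--> A
A --b--> D
D --b--> B
B --b--> C
C --b--> A
A --b--> D
D --b--> B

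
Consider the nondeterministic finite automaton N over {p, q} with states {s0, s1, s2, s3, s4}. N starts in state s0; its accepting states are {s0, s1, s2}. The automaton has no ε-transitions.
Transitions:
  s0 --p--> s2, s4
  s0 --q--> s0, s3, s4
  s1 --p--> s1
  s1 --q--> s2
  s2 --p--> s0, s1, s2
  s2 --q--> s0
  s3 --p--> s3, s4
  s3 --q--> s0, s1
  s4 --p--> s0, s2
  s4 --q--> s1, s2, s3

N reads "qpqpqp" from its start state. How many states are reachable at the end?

5

Start: {s0}
read q: {s0, s3, s4}
read p: {s0, s2, s3, s4}
read q: {s0, s1, s2, s3, s4}
read p: {s0, s1, s2, s3, s4}
read q: {s0, s1, s2, s3, s4}
read p: {s0, s1, s2, s3, s4}
Final reachable set {s0, s1, s2, s3, s4} has 5 states.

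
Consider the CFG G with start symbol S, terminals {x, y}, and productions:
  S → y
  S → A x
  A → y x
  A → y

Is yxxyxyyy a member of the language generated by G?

no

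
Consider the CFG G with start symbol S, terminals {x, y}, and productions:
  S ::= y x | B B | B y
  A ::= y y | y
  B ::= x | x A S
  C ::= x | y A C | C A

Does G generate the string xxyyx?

S ⇒ BB ⇒ xB ⇒ xxAS ⇒ xxyS ⇒ xxyyx

yes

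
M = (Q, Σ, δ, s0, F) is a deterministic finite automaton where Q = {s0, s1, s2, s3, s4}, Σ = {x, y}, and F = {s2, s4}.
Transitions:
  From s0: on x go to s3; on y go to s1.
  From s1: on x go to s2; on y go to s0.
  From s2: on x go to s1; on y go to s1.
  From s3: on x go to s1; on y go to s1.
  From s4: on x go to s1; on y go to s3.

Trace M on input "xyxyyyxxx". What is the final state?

s0 --x--> s3
s3 --y--> s1
s1 --x--> s2
s2 --y--> s1
s1 --y--> s0
s0 --y--> s1
s1 --x--> s2
s2 --x--> s1
s1 --x--> s2

s2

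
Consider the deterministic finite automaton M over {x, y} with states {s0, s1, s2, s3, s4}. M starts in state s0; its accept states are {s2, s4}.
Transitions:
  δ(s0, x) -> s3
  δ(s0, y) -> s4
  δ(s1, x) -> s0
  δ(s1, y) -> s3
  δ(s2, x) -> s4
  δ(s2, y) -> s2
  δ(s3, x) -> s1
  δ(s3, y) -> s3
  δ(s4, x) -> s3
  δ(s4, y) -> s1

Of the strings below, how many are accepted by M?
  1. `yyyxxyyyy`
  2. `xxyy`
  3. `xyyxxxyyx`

`yyyxxyyyy`: rejected
`xxyy`: rejected
`xyyxxxyyx`: rejected

0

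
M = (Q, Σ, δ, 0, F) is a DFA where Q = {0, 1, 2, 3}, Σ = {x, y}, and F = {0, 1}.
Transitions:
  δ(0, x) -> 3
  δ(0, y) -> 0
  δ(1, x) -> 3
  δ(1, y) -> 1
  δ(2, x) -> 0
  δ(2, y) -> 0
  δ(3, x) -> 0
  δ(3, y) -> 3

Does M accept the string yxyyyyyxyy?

0 --y--> 0
0 --x--> 3
3 --y--> 3
3 --y--> 3
3 --y--> 3
3 --y--> 3
3 --y--> 3
3 --x--> 0
0 --y--> 0
0 --y--> 0
End in state 0, which is an accepting state.

accepted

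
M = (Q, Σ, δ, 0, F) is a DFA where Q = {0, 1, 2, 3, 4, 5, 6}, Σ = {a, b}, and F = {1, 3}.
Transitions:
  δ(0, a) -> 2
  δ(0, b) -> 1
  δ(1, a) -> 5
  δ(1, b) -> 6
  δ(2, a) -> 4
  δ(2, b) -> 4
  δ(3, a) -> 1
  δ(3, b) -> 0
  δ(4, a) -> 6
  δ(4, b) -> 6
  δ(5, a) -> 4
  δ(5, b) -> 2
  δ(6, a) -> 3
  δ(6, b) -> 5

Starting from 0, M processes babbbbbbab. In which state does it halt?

0 --b--> 1
1 --a--> 5
5 --b--> 2
2 --b--> 4
4 --b--> 6
6 --b--> 5
5 --b--> 2
2 --b--> 4
4 --a--> 6
6 --b--> 5

5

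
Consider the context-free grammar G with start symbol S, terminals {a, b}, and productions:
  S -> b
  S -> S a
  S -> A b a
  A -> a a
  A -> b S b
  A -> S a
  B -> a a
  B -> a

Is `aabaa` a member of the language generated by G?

S ⇒ Sa ⇒ Abaa ⇒ aabaa

yes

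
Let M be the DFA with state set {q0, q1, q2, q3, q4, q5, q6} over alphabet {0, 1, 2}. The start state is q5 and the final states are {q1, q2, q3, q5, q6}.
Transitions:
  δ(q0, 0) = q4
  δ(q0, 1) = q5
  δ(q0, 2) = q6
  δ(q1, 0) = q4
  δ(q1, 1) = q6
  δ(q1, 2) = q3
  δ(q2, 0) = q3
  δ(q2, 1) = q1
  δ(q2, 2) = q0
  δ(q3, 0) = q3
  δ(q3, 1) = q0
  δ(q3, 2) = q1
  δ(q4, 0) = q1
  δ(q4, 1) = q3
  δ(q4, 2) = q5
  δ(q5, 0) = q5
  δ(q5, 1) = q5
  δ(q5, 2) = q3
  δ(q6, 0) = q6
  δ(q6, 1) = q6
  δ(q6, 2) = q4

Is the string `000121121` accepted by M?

q5 --0--> q5
q5 --0--> q5
q5 --0--> q5
q5 --1--> q5
q5 --2--> q3
q3 --1--> q0
q0 --1--> q5
q5 --2--> q3
q3 --1--> q0
End in state q0, which is not an accepting state.

rejected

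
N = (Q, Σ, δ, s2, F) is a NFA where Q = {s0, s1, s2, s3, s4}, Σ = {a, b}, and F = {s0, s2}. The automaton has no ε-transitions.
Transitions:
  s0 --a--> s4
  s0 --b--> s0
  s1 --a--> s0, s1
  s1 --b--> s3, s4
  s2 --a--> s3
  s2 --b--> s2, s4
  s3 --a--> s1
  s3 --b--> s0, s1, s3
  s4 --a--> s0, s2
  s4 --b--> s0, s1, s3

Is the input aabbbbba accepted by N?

accepted

Start: {s2}
read a: {s3}
read a: {s1}
read b: {s3, s4}
read b: {s0, s1, s3}
read b: {s0, s1, s3, s4}
read b: {s0, s1, s3, s4}
read b: {s0, s1, s3, s4}
read a: {s0, s1, s2, s4}
Reachable ∩ accepting = {s0, s2} — nonempty.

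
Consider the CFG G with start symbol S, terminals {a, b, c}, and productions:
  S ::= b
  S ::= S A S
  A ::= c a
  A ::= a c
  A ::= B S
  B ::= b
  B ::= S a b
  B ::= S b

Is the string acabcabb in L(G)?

no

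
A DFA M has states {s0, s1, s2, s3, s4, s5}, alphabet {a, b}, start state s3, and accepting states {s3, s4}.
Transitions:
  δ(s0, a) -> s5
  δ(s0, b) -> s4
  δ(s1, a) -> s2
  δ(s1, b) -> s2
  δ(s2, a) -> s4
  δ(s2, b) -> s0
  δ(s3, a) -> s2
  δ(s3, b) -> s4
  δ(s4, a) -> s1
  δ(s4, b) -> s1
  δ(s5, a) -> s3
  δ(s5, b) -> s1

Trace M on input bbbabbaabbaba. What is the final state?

s2

s3 --b--> s4
s4 --b--> s1
s1 --b--> s2
s2 --a--> s4
s4 --b--> s1
s1 --b--> s2
s2 --a--> s4
s4 --a--> s1
s1 --b--> s2
s2 --b--> s0
s0 --a--> s5
s5 --b--> s1
s1 --a--> s2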